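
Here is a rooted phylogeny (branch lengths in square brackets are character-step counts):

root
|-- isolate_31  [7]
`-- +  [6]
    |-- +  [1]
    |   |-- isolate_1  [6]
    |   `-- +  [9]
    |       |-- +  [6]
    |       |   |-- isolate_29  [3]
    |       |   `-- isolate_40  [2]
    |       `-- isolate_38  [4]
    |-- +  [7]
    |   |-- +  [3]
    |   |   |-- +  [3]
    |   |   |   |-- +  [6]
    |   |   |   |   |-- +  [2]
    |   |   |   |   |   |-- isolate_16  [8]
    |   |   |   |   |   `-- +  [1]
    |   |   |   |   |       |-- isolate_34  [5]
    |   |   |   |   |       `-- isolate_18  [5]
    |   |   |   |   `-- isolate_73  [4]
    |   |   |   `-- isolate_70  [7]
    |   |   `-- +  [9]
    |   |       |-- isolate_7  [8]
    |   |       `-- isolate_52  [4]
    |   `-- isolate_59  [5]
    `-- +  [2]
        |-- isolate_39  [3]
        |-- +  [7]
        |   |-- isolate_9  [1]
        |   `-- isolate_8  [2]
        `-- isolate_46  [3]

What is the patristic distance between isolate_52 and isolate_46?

28

The path runs isolate_52 → … → MRCA → … → isolate_46; the MRCA is the node subtending ((isolate_1,((isolate_29,isolate_40),isolate_38)),(((((isolate_16,(isolate_34,isolate_18)),isolate_73),isolate_70),(isolate_7,isolate_52)),isolate_59),(isolate_39,(isolate_9,isolate_8),isolate_46)).
Branch lengths along that path: 4 + 9 + 3 + 7 + 2 + 3 = 28.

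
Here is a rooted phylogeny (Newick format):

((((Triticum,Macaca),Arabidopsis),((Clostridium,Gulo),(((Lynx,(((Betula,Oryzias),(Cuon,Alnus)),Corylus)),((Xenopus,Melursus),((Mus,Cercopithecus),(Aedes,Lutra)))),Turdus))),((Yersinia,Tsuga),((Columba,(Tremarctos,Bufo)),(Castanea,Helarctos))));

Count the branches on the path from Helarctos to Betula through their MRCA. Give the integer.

13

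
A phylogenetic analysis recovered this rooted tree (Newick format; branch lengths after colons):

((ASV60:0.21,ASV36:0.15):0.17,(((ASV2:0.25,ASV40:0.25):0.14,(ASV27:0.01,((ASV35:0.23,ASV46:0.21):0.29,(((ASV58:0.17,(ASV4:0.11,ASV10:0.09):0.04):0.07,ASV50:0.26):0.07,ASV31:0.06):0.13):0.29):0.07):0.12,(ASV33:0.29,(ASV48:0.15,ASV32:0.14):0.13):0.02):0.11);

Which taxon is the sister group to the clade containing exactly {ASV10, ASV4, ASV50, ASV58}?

ASV31

The clade containing exactly {ASV10, ASV4, ASV50, ASV58} attaches to the tree at the node subtending (((ASV58,(ASV4,ASV10)),ASV50),ASV31).
The other lineage descending from that same node — the sister group — is the single tip ASV31.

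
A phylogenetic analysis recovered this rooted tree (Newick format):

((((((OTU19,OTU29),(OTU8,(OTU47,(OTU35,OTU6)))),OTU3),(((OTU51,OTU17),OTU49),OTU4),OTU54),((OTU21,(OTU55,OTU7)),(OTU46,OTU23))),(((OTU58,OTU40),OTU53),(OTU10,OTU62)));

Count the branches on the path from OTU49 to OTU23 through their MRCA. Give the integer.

7

The MRCA of OTU49 and OTU23 is the node subtending (((((OTU19,OTU29),(OTU8,(OTU47,(OTU35,OTU6)))),OTU3),(((OTU51,OTU17),OTU49),OTU4),OTU54),((OTU21,(OTU55,OTU7)),(OTU46,OTU23))).
From OTU49 up to that node: 4 branches. From OTU23 up to the same node: 3 branches. Total: 4 + 3 = 7.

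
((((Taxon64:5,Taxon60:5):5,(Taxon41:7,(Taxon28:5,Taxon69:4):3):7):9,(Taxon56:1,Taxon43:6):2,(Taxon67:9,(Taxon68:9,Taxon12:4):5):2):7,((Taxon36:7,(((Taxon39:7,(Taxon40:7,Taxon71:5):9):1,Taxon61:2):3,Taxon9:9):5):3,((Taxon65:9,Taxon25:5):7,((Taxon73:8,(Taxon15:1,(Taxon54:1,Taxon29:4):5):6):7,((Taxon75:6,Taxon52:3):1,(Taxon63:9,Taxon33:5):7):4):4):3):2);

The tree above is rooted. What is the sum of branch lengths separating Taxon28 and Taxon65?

The path runs Taxon28 → … → MRCA → … → Taxon65; the MRCA is the root of the tree.
Branch lengths along that path: 5 + 3 + 7 + 9 + 7 + 2 + 3 + 7 + 9 = 52.

52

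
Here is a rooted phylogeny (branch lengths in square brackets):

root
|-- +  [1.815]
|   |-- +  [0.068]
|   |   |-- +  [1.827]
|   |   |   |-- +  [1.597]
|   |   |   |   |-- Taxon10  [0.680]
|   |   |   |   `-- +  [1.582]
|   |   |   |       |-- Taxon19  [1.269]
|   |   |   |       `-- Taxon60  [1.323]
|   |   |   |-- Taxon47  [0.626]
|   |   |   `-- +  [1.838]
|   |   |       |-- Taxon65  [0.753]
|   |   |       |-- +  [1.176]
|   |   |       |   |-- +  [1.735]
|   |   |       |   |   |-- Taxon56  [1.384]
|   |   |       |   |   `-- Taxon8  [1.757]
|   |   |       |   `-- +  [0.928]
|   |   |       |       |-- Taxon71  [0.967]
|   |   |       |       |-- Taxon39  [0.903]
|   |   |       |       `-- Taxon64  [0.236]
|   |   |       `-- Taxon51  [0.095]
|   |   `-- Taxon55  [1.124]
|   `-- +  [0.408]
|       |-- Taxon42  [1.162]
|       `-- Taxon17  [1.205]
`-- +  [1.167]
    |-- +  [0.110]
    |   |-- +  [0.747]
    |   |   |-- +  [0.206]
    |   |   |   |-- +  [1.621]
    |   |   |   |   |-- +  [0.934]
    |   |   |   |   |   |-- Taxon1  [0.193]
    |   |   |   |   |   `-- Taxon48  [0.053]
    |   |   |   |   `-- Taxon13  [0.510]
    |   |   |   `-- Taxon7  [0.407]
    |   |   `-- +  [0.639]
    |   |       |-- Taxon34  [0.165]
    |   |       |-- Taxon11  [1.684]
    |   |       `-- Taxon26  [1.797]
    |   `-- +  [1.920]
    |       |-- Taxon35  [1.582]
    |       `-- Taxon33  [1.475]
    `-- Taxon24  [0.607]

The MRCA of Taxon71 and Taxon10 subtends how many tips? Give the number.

11

The MRCA of Taxon71 and Taxon10 is the node subtending ((Taxon10,(Taxon19,Taxon60)),Taxon47,(Taxon65,((Taxon56,Taxon8),(Taxon71,Taxon39,Taxon64)),Taxon51)).
That clade contains 11 terminal taxa: Taxon10, Taxon19, Taxon39, Taxon47, Taxon51, Taxon56, Taxon60, Taxon64, Taxon65, Taxon71, Taxon8.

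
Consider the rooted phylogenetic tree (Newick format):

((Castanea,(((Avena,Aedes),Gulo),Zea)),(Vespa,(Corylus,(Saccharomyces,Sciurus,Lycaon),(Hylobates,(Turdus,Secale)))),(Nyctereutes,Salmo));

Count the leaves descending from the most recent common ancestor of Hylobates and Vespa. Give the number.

8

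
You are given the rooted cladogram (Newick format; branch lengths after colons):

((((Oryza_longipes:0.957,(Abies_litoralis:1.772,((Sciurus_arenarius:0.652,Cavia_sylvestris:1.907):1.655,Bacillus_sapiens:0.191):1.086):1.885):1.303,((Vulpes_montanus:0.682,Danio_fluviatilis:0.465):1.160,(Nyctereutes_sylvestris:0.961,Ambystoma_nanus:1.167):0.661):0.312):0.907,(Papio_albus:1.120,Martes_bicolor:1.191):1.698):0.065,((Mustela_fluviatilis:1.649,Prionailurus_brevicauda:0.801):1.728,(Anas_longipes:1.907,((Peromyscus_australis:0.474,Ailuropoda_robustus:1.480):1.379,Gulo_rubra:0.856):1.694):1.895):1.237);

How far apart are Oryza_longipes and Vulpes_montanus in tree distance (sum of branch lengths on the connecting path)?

4.414

The path runs Oryza_longipes → … → MRCA → … → Vulpes_montanus; the MRCA is the node subtending ((Oryza_longipes,(Abies_litoralis,((Sciurus_arenarius,Cavia_sylvestris),Bacillus_sapiens))),((Vulpes_montanus,Danio_fluviatilis),(Nyctereutes_sylvestris,Ambystoma_nanus))).
Branch lengths along that path: 0.957 + 1.303 + 0.312 + 1.160 + 0.682 = 4.414.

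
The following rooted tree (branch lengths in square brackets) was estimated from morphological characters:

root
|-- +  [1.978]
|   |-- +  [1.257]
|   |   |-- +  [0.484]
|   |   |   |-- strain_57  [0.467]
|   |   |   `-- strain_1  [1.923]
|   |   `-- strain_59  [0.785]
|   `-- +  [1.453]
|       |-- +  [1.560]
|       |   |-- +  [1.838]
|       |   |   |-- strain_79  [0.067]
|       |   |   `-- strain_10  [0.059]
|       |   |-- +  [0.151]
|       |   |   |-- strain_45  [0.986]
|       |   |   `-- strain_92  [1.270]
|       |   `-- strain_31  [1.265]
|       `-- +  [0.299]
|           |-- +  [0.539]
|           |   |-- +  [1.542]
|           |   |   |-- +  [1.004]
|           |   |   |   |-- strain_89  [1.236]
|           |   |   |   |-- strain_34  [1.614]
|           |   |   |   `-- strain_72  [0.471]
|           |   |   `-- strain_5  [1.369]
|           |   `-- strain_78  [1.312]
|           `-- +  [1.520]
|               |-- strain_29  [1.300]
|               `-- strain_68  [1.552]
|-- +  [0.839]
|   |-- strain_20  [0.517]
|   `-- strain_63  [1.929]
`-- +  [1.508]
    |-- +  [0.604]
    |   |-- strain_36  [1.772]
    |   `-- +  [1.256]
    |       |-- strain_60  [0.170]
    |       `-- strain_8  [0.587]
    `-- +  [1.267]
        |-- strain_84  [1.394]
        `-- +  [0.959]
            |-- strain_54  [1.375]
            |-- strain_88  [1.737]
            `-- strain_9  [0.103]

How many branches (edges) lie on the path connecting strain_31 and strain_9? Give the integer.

8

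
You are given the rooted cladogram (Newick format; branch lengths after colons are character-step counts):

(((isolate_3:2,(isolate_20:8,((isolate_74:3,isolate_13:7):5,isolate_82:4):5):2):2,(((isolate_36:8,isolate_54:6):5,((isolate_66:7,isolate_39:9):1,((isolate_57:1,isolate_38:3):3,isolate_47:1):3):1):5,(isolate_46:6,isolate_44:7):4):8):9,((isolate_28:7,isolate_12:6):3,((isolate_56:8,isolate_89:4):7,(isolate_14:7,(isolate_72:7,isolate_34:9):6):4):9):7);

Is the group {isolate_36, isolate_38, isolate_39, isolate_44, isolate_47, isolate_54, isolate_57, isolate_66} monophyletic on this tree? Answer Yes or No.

The MRCA of the listed taxa subtends (((isolate_36,isolate_54),((isolate_66,isolate_39),((isolate_57,isolate_38),isolate_47))),(isolate_46,isolate_44)).
That clade also contains isolate_46, which is not in the proposed group, so the group is not monophyletic.

No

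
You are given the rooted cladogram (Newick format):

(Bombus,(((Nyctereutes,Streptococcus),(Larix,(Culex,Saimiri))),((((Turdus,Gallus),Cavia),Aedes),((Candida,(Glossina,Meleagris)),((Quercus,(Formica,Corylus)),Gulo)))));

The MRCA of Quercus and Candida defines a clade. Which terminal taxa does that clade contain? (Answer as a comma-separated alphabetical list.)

Tracing Quercus: it sits inside (Quercus,(Formica,Corylus)).
Tracing Candida: it sits inside (Candida,(Glossina,Meleagris)).
The smallest clade enclosing both is ((Candida,(Glossina,Meleagris)),((Quercus,(Formica,Corylus)),Gulo)); the answer is its 7 terminal taxa in alphabetical order.

Candida, Corylus, Formica, Glossina, Gulo, Meleagris, Quercus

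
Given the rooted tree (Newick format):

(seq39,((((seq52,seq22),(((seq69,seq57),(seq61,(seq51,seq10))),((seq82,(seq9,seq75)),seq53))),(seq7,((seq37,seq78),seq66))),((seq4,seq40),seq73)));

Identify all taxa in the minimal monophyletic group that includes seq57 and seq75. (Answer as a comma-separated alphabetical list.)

seq10, seq51, seq53, seq57, seq61, seq69, seq75, seq82, seq9

Tracing seq57: it sits inside (seq69,seq57).
Tracing seq75: it sits inside (seq9,seq75).
The smallest clade enclosing both is (((seq69,seq57),(seq61,(seq51,seq10))),((seq82,(seq9,seq75)),seq53)); the answer is its 9 terminal taxa in alphabetical order.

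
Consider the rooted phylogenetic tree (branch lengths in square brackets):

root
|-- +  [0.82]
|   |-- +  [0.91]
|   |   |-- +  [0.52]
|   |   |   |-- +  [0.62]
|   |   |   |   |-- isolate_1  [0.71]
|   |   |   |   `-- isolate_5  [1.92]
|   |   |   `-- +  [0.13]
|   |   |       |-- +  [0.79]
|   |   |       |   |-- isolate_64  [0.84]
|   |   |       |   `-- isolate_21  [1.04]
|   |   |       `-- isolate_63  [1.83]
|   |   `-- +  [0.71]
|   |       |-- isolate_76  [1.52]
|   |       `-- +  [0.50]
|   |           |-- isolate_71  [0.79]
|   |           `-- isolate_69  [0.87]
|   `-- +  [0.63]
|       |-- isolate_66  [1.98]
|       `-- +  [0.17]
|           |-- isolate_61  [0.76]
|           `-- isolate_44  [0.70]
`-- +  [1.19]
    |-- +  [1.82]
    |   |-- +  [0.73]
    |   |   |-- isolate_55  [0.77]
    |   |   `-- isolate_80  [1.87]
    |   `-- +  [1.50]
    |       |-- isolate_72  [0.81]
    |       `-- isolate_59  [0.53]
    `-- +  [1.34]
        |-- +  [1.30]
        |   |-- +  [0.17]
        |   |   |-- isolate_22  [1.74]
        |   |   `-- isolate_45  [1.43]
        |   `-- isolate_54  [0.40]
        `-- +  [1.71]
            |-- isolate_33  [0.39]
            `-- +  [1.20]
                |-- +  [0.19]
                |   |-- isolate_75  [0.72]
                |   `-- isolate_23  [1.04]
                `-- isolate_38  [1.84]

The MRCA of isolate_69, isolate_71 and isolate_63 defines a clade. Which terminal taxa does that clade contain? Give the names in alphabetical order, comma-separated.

Tracing isolate_69: it sits inside (isolate_71,isolate_69).
Tracing isolate_71: it sits inside (isolate_71,isolate_69).
Tracing isolate_63: it sits inside ((isolate_64,isolate_21),isolate_63).
The smallest clade enclosing all 3 is (((isolate_1,isolate_5),((isolate_64,isolate_21),isolate_63)),(isolate_76,(isolate_71,isolate_69))); the answer is its 8 terminal taxa in alphabetical order.

isolate_1, isolate_21, isolate_5, isolate_63, isolate_64, isolate_69, isolate_71, isolate_76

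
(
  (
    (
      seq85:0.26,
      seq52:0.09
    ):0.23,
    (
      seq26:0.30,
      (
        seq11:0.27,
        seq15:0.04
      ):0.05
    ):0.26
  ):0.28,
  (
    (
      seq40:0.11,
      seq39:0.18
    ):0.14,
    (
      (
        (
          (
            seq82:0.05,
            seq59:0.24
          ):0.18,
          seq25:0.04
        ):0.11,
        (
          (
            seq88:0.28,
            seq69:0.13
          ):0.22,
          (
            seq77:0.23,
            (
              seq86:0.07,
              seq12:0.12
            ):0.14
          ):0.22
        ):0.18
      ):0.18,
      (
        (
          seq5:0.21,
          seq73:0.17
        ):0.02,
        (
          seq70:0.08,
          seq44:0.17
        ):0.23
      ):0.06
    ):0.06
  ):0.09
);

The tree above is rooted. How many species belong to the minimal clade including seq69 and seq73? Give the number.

The MRCA of seq69 and seq73 is the node subtending ((((seq82,seq59),seq25),((seq88,seq69),(seq77,(seq86,seq12)))),((seq5,seq73),(seq70,seq44))).
That clade contains 12 terminal taxa: seq12, seq25, seq44, seq5, seq59, seq69, seq70, seq73, seq77, seq82, seq86, seq88.

12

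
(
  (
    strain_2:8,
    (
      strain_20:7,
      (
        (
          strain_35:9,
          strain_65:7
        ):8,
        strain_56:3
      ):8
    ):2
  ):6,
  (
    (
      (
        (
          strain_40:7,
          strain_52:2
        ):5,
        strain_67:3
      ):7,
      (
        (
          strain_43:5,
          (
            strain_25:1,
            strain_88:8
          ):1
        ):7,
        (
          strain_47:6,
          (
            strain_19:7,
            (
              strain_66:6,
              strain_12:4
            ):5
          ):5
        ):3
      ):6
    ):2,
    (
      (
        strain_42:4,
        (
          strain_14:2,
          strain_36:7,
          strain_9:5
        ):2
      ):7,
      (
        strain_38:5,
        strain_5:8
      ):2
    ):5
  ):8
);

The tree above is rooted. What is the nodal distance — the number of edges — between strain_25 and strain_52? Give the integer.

The MRCA of strain_25 and strain_52 is the node subtending (((strain_40,strain_52),strain_67),((strain_43,(strain_25,strain_88)),(strain_47,(strain_19,(strain_66,strain_12))))).
From strain_25 up to that node: 4 branches. From strain_52 up to the same node: 3 branches. Total: 4 + 3 = 7.

7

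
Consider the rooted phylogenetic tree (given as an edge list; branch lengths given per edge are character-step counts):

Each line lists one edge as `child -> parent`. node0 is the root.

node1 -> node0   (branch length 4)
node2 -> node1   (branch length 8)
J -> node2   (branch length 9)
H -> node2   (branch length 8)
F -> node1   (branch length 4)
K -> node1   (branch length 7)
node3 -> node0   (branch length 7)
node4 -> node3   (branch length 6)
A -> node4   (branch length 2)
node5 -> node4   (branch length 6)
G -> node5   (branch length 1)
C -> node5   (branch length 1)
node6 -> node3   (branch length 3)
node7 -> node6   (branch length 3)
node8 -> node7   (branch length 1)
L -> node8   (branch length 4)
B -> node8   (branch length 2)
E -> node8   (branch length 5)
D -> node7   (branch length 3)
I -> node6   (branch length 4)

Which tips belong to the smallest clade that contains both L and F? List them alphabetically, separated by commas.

Tracing L: it sits inside (L,B,E).
Tracing F: it sits inside ((J,H),F,K).
The smallest clade enclosing both is the whole tree (their MRCA is the root), so the answer is all 12 tips in alphabetical order.

A, B, C, D, E, F, G, H, I, J, K, L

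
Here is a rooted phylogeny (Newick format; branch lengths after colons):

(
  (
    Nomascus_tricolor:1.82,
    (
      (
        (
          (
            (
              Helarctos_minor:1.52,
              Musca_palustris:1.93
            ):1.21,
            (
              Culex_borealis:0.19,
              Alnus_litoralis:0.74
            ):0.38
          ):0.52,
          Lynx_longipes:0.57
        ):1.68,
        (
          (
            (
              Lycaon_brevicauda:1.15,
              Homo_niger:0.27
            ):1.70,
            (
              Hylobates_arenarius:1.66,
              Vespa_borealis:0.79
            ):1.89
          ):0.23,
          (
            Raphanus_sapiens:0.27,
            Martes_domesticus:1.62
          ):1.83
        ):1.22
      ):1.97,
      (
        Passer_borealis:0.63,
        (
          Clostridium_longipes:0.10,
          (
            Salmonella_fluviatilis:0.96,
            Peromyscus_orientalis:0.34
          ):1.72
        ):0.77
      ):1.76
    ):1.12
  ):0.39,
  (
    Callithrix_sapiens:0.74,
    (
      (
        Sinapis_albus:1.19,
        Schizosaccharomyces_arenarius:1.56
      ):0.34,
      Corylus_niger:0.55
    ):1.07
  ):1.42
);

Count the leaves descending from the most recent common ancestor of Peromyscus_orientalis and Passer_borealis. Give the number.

4

The MRCA of Peromyscus_orientalis and Passer_borealis is the node subtending (Passer_borealis,(Clostridium_longipes,(Salmonella_fluviatilis,Peromyscus_orientalis))).
That clade contains 4 terminal taxa: Clostridium_longipes, Passer_borealis, Peromyscus_orientalis, Salmonella_fluviatilis.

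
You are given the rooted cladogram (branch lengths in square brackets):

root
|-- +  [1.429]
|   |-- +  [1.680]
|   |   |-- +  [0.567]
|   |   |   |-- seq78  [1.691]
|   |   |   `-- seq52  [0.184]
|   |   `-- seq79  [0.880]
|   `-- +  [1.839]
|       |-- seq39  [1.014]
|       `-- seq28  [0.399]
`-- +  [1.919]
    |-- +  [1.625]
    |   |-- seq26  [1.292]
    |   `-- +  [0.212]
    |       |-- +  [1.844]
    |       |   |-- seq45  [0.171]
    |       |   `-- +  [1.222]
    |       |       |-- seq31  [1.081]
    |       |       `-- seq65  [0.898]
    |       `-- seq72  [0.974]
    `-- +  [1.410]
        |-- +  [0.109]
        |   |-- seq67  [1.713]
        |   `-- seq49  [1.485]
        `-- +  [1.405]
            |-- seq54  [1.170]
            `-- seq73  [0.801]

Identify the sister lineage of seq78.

seq52

seq78 attaches to the tree at the node subtending (seq78,seq52).
The other lineage descending from that same node — the sister group — is the single tip seq52.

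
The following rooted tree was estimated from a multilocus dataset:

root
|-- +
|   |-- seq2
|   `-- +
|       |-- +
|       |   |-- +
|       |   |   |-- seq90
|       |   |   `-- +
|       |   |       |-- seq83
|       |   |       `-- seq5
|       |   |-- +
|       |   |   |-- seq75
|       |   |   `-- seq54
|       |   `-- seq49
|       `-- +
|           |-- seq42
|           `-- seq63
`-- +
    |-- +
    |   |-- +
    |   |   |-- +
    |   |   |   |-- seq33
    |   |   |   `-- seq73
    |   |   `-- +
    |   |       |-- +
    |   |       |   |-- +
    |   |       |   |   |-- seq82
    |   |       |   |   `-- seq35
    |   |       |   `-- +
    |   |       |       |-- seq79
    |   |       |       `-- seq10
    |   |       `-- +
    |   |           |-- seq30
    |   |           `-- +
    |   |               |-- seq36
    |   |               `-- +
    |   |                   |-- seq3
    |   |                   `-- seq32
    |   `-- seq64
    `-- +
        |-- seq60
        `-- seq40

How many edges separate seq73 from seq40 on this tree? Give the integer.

6

The MRCA of seq73 and seq40 is the node subtending ((((seq33,seq73),(((seq82,seq35),(seq79,seq10)),(seq30,(seq36,(seq3,seq32))))),seq64),(seq60,seq40)).
From seq73 up to that node: 4 branches. From seq40 up to the same node: 2 branches. Total: 4 + 2 = 6.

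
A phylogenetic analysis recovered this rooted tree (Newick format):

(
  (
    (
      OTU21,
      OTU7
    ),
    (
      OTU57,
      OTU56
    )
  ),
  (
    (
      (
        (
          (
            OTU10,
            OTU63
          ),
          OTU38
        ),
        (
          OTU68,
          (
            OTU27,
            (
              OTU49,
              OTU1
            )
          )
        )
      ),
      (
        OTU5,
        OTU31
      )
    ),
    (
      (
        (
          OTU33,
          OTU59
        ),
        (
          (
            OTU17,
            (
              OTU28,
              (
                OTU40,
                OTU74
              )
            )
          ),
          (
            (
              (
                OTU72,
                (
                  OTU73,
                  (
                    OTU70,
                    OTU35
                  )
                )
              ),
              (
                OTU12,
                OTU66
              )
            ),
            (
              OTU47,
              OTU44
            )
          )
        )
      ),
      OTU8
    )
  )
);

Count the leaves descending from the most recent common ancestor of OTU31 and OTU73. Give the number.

The MRCA of OTU31 and OTU73 is the node subtending (((((OTU10,OTU63),OTU38),(OTU68,(OTU27,(OTU49,OTU1)))),(OTU5,OTU31)),(((OTU33,OTU59),((OTU17,(OTU28,(OTU40,OTU74))),(((OTU72,(OTU73,(OTU70,OTU35))),(OTU12,OTU66)),(OTU47,OTU44)))),OTU8)).
That clade contains 24 terminal taxa: OTU1, OTU10, OTU12, OTU17, OTU27, OTU28, OTU31, OTU33, OTU35, OTU38, OTU40, OTU44, OTU47, OTU49, OTU5, OTU59, OTU63, OTU66, OTU68, OTU70, OTU72, OTU73, OTU74, OTU8.

24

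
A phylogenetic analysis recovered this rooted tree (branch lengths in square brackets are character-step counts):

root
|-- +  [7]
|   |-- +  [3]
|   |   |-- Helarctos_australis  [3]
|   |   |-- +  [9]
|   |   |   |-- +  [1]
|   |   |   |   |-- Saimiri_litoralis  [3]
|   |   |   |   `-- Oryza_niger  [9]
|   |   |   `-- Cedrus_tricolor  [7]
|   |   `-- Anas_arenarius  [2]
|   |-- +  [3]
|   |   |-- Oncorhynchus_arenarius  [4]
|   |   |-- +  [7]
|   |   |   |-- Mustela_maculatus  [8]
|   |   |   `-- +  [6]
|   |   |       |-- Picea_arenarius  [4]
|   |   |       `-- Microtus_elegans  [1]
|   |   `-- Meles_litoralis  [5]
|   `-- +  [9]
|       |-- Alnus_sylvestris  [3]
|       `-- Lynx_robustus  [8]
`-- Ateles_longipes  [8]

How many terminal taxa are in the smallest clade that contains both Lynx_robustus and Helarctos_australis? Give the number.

The MRCA of Lynx_robustus and Helarctos_australis is the node subtending ((Helarctos_australis,((Saimiri_litoralis,Oryza_niger),Cedrus_tricolor),Anas_arenarius),(Oncorhynchus_arenarius,(Mustela_maculatus,(Picea_arenarius,Microtus_elegans)),Meles_litoralis),(Alnus_sylvestris,Lynx_robustus)).
That clade contains 12 terminal taxa: Alnus_sylvestris, Anas_arenarius, Cedrus_tricolor, Helarctos_australis, Lynx_robustus, Meles_litoralis, Microtus_elegans, Mustela_maculatus, Oncorhynchus_arenarius, Oryza_niger, Picea_arenarius, Saimiri_litoralis.

12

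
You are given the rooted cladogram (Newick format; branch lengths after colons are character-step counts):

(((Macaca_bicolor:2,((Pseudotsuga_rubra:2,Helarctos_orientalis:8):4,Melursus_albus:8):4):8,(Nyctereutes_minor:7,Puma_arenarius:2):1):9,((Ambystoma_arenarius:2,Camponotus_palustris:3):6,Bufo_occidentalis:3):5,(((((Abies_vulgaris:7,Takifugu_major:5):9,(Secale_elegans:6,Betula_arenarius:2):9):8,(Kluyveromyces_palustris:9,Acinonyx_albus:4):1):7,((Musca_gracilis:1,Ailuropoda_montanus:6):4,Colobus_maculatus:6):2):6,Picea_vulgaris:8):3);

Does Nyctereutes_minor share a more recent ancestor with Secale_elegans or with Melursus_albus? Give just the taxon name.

The MRCA of Nyctereutes_minor and Melursus_albus subtends ((Macaca_bicolor,((Pseudotsuga_rubra,Helarctos_orientalis),Melursus_albus)),(Nyctereutes_minor,Puma_arenarius)) (6 taxa).
The MRCA of Nyctereutes_minor and Secale_elegans is the root, subtending the entire tree (19 taxa).
The first is nested inside the second, so Nyctereutes_minor shares a more recent common ancestor with Melursus_albus.

Melursus_albus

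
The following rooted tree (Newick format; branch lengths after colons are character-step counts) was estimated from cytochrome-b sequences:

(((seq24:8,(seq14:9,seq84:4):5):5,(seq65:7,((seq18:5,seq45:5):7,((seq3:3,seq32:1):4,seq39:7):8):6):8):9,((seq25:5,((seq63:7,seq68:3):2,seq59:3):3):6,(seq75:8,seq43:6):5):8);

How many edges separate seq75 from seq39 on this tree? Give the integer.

The MRCA of seq75 and seq39 is the root of the tree.
From seq75 up to that node: 3 branches. From seq39 up to the same node: 5 branches. Total: 3 + 5 = 8.

8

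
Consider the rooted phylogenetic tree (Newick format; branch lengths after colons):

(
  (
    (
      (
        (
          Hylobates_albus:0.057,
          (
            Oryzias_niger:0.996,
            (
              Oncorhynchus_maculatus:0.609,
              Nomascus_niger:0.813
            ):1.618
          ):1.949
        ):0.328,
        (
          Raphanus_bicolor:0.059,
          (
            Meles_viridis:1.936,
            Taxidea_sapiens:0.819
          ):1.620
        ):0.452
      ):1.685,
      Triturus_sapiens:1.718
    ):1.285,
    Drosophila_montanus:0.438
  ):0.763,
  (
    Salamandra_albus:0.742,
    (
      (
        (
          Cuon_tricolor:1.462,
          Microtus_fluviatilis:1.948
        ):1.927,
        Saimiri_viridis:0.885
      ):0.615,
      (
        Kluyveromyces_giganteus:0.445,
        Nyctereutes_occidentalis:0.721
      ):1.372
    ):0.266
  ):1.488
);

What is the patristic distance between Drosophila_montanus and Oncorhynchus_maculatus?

The path runs Drosophila_montanus → … → MRCA → … → Oncorhynchus_maculatus; the MRCA is the node subtending ((((Hylobates_albus,(Oryzias_niger,(Oncorhynchus_maculatus,Nomascus_niger))),(Raphanus_bicolor,(Meles_viridis,Taxidea_sapiens))),Triturus_sapiens),Drosophila_montanus).
Branch lengths along that path: 0.438 + 1.285 + 1.685 + 0.328 + 1.949 + 1.618 + 0.609 = 7.912.

7.912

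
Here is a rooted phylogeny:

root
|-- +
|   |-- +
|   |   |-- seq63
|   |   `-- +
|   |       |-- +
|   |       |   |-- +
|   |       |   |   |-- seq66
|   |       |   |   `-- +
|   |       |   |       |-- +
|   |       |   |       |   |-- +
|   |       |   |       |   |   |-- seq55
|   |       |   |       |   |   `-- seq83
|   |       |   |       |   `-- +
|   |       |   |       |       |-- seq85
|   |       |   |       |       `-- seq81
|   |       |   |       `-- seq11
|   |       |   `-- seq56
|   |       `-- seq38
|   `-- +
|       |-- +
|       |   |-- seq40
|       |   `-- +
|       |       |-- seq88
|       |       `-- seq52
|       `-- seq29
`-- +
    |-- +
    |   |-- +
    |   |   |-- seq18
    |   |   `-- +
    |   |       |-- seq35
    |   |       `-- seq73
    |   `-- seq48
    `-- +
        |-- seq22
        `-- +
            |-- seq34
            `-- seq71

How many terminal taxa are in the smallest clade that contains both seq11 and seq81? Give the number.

5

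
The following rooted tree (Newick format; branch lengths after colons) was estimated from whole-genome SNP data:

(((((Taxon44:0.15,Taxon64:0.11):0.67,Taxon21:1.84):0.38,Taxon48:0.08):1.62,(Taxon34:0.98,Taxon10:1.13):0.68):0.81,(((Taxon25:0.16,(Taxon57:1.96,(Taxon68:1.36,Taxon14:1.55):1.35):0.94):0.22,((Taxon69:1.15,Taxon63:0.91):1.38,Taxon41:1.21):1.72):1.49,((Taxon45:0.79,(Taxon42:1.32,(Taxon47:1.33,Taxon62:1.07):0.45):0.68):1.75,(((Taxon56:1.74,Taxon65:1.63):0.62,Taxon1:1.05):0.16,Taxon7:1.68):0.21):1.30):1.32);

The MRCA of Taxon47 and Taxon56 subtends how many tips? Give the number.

8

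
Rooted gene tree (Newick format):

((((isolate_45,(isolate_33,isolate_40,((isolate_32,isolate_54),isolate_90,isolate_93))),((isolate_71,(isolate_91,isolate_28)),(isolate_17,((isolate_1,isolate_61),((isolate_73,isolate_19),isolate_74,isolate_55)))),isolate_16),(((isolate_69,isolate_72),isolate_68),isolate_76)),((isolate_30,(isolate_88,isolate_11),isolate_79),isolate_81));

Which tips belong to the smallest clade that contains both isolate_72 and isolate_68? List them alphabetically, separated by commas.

isolate_68, isolate_69, isolate_72

Tracing isolate_72: it sits inside (isolate_69,isolate_72).
Tracing isolate_68: it sits inside ((isolate_69,isolate_72),isolate_68).
The smallest clade enclosing both is ((isolate_69,isolate_72),isolate_68); the answer is its 3 terminal taxa in alphabetical order.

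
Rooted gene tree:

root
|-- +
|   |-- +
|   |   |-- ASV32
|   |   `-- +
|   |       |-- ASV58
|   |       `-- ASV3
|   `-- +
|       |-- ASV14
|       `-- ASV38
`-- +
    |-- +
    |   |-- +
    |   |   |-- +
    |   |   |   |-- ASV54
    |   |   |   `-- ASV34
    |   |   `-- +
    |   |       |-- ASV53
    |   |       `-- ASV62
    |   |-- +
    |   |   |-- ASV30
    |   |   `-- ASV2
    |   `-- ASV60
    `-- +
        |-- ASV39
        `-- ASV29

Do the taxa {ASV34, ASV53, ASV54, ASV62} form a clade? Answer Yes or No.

The most recent common ancestor of these taxa subtends ((ASV54,ASV34),(ASV53,ASV62)).
That clade has exactly 4 tips — every listed taxon and nothing else — so the group is monophyletic.

Yes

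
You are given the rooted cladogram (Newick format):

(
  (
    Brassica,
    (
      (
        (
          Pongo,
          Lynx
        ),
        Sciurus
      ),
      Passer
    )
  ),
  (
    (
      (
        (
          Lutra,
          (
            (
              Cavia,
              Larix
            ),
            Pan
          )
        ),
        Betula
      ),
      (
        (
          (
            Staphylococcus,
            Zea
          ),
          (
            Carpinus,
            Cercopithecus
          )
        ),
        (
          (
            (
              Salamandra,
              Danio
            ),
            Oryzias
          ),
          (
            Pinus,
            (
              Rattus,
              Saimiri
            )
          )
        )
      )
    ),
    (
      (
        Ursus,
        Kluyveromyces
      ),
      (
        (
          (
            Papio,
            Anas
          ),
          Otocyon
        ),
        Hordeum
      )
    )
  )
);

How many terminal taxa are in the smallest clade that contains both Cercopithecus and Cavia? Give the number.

The MRCA of Cercopithecus and Cavia is the node subtending (((Lutra,((Cavia,Larix),Pan)),Betula),(((Staphylococcus,Zea),(Carpinus,Cercopithecus)),(((Salamandra,Danio),Oryzias),(Pinus,(Rattus,Saimiri))))).
That clade contains 15 terminal taxa: Betula, Carpinus, Cavia, Cercopithecus, Danio, Larix, Lutra, Oryzias, Pan, Pinus, Rattus, Saimiri, Salamandra, Staphylococcus, Zea.

15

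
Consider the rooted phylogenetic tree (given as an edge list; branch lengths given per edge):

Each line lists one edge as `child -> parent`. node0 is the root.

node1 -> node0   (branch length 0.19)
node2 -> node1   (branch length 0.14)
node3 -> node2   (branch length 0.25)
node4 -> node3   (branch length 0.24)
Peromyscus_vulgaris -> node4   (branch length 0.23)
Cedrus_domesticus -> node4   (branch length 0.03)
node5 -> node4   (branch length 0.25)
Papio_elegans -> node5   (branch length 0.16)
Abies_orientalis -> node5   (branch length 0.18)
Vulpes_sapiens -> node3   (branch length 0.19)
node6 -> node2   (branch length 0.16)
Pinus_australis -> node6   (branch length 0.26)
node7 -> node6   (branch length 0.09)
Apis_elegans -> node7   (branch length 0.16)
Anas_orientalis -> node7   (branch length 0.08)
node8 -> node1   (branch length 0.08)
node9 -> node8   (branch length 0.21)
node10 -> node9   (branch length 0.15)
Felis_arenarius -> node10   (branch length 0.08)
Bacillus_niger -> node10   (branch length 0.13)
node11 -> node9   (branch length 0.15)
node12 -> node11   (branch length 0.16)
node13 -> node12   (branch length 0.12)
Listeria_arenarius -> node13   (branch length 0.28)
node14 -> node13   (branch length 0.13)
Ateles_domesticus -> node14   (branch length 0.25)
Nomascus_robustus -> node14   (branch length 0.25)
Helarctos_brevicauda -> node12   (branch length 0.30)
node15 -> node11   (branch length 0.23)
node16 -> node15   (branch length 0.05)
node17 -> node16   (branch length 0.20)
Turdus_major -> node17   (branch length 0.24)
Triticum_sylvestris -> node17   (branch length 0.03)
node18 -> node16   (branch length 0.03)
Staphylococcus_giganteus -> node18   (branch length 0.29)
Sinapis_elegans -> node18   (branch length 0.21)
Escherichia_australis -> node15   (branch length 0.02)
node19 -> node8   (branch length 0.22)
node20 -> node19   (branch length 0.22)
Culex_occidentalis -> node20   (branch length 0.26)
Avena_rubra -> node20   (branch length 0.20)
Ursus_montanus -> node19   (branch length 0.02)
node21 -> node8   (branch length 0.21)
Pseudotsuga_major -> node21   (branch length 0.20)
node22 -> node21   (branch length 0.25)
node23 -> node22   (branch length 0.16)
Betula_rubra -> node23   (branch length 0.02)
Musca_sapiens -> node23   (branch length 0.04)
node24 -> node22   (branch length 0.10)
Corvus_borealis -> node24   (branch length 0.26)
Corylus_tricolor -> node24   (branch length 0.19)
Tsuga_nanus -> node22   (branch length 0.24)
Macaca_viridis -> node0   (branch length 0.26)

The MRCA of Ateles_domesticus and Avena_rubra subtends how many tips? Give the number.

The MRCA of Ateles_domesticus and Avena_rubra is the node subtending (((Felis_arenarius,Bacillus_niger),(((Listeria_arenarius,(Ateles_domesticus,Nomascus_robustus)),Helarctos_brevicauda),(((Turdus_major,Triticum_sylvestris),(Staphylococcus_giganteus,Sinapis_elegans)),Escherichia_australis))),((Culex_occidentalis,Avena_rubra),Ursus_montanus),(Pseudotsuga_major,((Betula_rubra,Musca_sapiens),(Corvus_borealis,Corylus_tricolor),Tsuga_nanus))).
That clade contains 20 terminal taxa: Ateles_domesticus, Avena_rubra, Bacillus_niger, Betula_rubra, Corvus_borealis, Corylus_tricolor, Culex_occidentalis, Escherichia_australis, Felis_arenarius, Helarctos_brevicauda, Listeria_arenarius, Musca_sapiens, Nomascus_robustus, Pseudotsuga_major, Sinapis_elegans, Staphylococcus_giganteus, Triticum_sylvestris, Tsuga_nanus, Turdus_major, Ursus_montanus.

20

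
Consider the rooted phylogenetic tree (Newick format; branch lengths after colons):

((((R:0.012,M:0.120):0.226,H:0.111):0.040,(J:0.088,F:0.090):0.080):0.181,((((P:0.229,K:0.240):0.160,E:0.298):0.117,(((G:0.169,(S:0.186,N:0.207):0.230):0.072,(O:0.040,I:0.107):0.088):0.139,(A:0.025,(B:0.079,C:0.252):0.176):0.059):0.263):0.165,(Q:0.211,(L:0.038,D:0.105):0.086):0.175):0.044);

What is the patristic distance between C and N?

The path runs C → … → MRCA → … → N; the MRCA is the node subtending (((G,(S,N)),(O,I)),(A,(B,C))).
Branch lengths along that path: 0.252 + 0.176 + 0.059 + 0.139 + 0.072 + 0.230 + 0.207 = 1.135.

1.135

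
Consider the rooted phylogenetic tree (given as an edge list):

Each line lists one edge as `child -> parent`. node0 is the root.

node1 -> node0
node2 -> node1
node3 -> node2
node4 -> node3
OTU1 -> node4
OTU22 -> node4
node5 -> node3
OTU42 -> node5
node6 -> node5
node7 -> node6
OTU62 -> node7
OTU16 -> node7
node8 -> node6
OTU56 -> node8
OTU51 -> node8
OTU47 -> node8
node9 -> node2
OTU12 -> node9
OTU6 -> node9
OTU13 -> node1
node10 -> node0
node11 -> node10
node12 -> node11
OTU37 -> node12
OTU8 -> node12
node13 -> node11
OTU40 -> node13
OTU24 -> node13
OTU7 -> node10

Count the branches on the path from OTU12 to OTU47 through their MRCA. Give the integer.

7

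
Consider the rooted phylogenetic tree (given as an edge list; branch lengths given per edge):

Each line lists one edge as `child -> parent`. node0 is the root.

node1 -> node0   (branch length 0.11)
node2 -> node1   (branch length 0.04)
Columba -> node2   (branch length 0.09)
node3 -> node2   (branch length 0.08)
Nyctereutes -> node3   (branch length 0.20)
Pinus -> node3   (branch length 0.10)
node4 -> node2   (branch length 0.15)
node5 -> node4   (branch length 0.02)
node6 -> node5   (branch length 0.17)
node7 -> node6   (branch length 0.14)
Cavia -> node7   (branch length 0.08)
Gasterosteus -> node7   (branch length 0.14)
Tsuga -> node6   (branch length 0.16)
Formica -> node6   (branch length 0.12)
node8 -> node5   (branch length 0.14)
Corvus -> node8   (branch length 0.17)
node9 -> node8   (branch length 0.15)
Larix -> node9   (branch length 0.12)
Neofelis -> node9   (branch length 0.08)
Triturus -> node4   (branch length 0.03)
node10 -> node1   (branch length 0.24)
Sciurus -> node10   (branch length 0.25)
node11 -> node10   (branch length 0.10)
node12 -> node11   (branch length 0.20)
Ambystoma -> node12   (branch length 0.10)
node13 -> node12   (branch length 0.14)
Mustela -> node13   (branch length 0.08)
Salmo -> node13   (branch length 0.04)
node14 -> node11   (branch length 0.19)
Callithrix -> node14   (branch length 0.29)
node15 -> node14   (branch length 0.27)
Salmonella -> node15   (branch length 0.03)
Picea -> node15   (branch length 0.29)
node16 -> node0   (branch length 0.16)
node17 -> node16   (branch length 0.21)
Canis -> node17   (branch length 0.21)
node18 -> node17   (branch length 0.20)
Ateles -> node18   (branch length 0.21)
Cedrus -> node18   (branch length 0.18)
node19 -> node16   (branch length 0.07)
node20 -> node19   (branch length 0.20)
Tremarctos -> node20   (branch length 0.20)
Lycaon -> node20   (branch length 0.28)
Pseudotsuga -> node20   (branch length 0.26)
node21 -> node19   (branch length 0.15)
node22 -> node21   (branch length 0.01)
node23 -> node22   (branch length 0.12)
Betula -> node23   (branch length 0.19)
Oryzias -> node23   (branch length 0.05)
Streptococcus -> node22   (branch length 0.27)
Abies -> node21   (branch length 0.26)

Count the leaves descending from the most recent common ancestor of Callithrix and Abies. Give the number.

28

The MRCA of Callithrix and Abies is the root, so the clade is the entire tree.
That clade contains 28 terminal taxa: Abies, Ambystoma, Ateles, Betula, Callithrix, Canis, Cavia, Cedrus, Columba, Corvus, Formica, Gasterosteus, Larix, Lycaon, Mustela, Neofelis, Nyctereutes, Oryzias, Picea, Pinus, Pseudotsuga, Salmo, Salmonella, Sciurus, Streptococcus, Tremarctos, Triturus, Tsuga.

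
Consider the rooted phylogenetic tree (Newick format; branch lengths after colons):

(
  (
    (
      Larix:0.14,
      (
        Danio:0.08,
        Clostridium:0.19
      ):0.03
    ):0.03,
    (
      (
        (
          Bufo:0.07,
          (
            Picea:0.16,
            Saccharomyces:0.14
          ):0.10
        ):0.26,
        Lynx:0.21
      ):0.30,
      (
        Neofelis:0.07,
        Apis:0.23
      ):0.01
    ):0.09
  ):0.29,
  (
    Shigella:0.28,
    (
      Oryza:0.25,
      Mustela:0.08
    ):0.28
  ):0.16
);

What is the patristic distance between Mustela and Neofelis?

0.98

The path runs Mustela → … → MRCA → … → Neofelis; the MRCA is the root of the tree.
Branch lengths along that path: 0.08 + 0.28 + 0.16 + 0.29 + 0.09 + 0.01 + 0.07 = 0.98.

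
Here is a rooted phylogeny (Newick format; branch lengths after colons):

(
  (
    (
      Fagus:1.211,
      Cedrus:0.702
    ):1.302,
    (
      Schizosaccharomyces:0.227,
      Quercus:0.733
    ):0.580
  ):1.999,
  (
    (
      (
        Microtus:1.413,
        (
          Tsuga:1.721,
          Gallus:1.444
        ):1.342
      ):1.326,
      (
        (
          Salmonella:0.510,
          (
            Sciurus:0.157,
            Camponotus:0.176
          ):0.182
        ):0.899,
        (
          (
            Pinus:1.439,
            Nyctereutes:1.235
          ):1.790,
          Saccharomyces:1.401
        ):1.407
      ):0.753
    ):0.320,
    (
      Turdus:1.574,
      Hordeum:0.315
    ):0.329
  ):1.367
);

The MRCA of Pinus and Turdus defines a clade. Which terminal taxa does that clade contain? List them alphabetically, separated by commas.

Camponotus, Gallus, Hordeum, Microtus, Nyctereutes, Pinus, Saccharomyces, Salmonella, Sciurus, Tsuga, Turdus

Tracing Pinus: it sits inside (Pinus,Nyctereutes).
Tracing Turdus: it sits inside (Turdus,Hordeum).
The smallest clade enclosing both is (((Microtus,(Tsuga,Gallus)),((Salmonella,(Sciurus,Camponotus)),((Pinus,Nyctereutes),Saccharomyces))),(Turdus,Hordeum)); the answer is its 11 terminal taxa in alphabetical order.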